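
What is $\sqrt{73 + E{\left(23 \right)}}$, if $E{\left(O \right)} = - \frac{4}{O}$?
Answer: $\frac{5 \sqrt{1541}}{23} \approx 8.5338$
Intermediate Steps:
$\sqrt{73 + E{\left(23 \right)}} = \sqrt{73 - \frac{4}{23}} = \sqrt{\frac{1675}{23}} = \frac{5 \sqrt{1541}}{23}$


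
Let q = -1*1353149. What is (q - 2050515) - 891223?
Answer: -4294887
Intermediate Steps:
q = -1353149
(q - 2050515) - 891223 = (-1353149 - 2050515) - 891223 = -3403664 - 891223 = -4294887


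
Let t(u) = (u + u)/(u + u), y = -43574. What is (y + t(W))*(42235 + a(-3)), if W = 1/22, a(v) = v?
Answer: -1840174936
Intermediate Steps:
W = 1/22 ≈ 0.045455
t(u) = 1 (t(u) = (2*u)/((2*u)) = (2*u)*(1/(2*u)) = 1)
(y + t(W))*(42235 + a(-3)) = (-43574 + 1)*(42235 - 3) = -43573*42232 = -1840174936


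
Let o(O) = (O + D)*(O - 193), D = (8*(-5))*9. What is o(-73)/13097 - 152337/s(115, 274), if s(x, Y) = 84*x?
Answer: -42025629/6024620 ≈ -6.9756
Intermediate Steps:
D = -360 (D = -40*9 = -360)
o(O) = (-360 + O)*(-193 + O) (o(O) = (O - 360)*(O - 193) = (-360 + O)*(-193 + O))
o(-73)/13097 - 152337/s(115, 274) = (69480 + (-73)² - 553*(-73))/13097 - 152337/(84*115) = (69480 + 5329 + 40369)*(1/13097) - 152337/9660 = 115178*(1/13097) - 152337*1/9660 = 16454/1871 - 50779/3220 = -42025629/6024620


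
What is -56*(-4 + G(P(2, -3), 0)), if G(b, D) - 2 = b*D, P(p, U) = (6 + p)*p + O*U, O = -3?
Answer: 112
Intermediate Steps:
P(p, U) = -3*U + p*(6 + p) (P(p, U) = (6 + p)*p - 3*U = p*(6 + p) - 3*U = -3*U + p*(6 + p))
G(b, D) = 2 + D*b (G(b, D) = 2 + b*D = 2 + D*b)
-56*(-4 + G(P(2, -3), 0)) = -56*(-4 + (2 + 0*(2**2 - 3*(-3) + 6*2))) = -56*(-4 + (2 + 0*(4 + 9 + 12))) = -56*(-4 + (2 + 0*25)) = -56*(-4 + (2 + 0)) = -56*(-4 + 2) = -56*(-2) = 112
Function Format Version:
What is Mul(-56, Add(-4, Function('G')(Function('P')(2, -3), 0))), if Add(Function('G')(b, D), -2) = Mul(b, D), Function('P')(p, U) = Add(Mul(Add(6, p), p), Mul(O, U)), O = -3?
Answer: 112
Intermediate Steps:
Function('P')(p, U) = Add(Mul(-3, U), Mul(p, Add(6, p))) (Function('P')(p, U) = Add(Mul(Add(6, p), p), Mul(-3, U)) = Add(Mul(p, Add(6, p)), Mul(-3, U)) = Add(Mul(-3, U), Mul(p, Add(6, p))))
Function('G')(b, D) = Add(2, Mul(D, b)) (Function('G')(b, D) = Add(2, Mul(b, D)) = Add(2, Mul(D, b)))
Mul(-56, Add(-4, Function('G')(Function('P')(2, -3), 0))) = Mul(-56, Add(-4, Add(2, Mul(0, Add(Pow(2, 2), Mul(-3, -3), Mul(6, 2)))))) = Mul(-56, Add(-4, Add(2, Mul(0, Add(4, 9, 12))))) = Mul(-56, Add(-4, Add(2, Mul(0, 25)))) = Mul(-56, Add(-4, Add(2, 0))) = Mul(-56, Add(-4, 2)) = Mul(-56, -2) = 112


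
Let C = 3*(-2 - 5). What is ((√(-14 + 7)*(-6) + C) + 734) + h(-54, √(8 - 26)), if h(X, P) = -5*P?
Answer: 713 - 15*I*√2 - 6*I*√7 ≈ 713.0 - 37.088*I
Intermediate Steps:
C = -21 (C = 3*(-7) = -21)
((√(-14 + 7)*(-6) + C) + 734) + h(-54, √(8 - 26)) = ((√(-14 + 7)*(-6) - 21) + 734) - 5*√(8 - 26) = ((√(-7)*(-6) - 21) + 734) - 15*I*√2 = (((I*√7)*(-6) - 21) + 734) - 15*I*√2 = ((-6*I*√7 - 21) + 734) - 15*I*√2 = ((-21 - 6*I*√7) + 734) - 15*I*√2 = (713 - 6*I*√7) - 15*I*√2 = 713 - 15*I*√2 - 6*I*√7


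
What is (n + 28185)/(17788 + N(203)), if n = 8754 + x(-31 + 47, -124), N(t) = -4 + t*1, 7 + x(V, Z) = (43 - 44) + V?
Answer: 36947/17987 ≈ 2.0541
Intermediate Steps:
x(V, Z) = -8 + V (x(V, Z) = -7 + ((43 - 44) + V) = -7 + (-1 + V) = -8 + V)
N(t) = -4 + t
n = 8762 (n = 8754 + (-8 + (-31 + 47)) = 8754 + (-8 + 16) = 8754 + 8 = 8762)
(n + 28185)/(17788 + N(203)) = (8762 + 28185)/(17788 + (-4 + 203)) = 36947/(17788 + 199) = 36947/17987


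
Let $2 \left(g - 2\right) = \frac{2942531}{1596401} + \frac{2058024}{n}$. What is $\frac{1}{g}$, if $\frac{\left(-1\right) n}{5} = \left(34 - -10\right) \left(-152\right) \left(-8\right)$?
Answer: $- \frac{106767298880}{98746112053} \approx -1.0812$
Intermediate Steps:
$n = -267520$ ($n = - 5 \left(34 - -10\right) \left(-152\right) \left(-8\right) = - 5 \left(34 + 10\right) \left(-152\right) \left(-8\right) = - 5 \cdot 44 \left(-152\right) \left(-8\right) = - 5 \left(\left(-6688\right) \left(-8\right)\right) = \left(-5\right) 53504 = -267520$)
$g = - \frac{98746112053}{106767298880}$ ($g = 2 + \frac{\frac{2942531}{1596401} + \frac{2058024}{-267520}}{2} = 2 + \frac{2942531 \cdot \frac{1}{1596401} + 2058024 \left(- \frac{1}{267520}\right)}{2} = 2 + \frac{\frac{2942531}{1596401} - \frac{257253}{33440}}{2} = 2 + \frac{1}{2} \left(- \frac{312280709813}{53383649440}\right) = 2 - \frac{312280709813}{106767298880} = - \frac{98746112053}{106767298880} \approx -0.92487$)
$\frac{1}{g} = \frac{1}{- \frac{98746112053}{106767298880}} = - \frac{106767298880}{98746112053}$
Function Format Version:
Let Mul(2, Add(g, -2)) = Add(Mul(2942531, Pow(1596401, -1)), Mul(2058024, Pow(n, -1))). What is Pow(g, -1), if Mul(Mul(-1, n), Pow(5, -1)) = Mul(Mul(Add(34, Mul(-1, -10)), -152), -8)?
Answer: Rational(-106767298880, 98746112053) ≈ -1.0812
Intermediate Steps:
n = -267520 (n = Mul(-5, Mul(Mul(Add(34, Mul(-1, -10)), -152), -8)) = Mul(-5, Mul(Mul(Add(34, 10), -152), -8)) = Mul(-5, Mul(Mul(44, -152), -8)) = Mul(-5, Mul(-6688, -8)) = Mul(-5, 53504) = -267520)
g = Rational(-98746112053, 106767298880) (g = Add(2, Mul(Rational(1, 2), Add(Mul(2942531, Pow(1596401, -1)), Mul(2058024, Pow(-267520, -1))))) = Add(2, Mul(Rational(1, 2), Add(Mul(2942531, Rational(1, 1596401)), Mul(2058024, Rational(-1, 267520))))) = Add(2, Mul(Rational(1, 2), Add(Rational(2942531, 1596401), Rational(-257253, 33440)))) = Add(2, Mul(Rational(1, 2), Rational(-312280709813, 53383649440))) = Add(2, Rational(-312280709813, 106767298880)) = Rational(-98746112053, 106767298880) ≈ -0.92487)
Pow(g, -1) = Pow(Rational(-98746112053, 106767298880), -1) = Rational(-106767298880, 98746112053)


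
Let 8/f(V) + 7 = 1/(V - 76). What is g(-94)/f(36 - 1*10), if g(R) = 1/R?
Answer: 351/37600 ≈ 0.0093351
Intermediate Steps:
f(V) = 8/(-7 + 1/(-76 + V)) (f(V) = 8/(-7 + 1/(V - 76)) = 8/(-7 + 1/(-76 + V)))
g(-94)/f(36 - 1*10) = 1/((-94)*((8*(76 - (36 - 1*10))/(-533 + 7*(36 - 1*10))))) = -(-533 + 7*(36 - 10))/(8*(76 - (36 - 10)))/94 = -(-533 + 7*26)/(8*(76 - 1*26))/94 = -(-533 + 182)/(8*(76 - 26))/94 = -1/(94*(8*50/(-351))) = -1/(94*(8*(-1/351)*50)) = -1/(94*(-400/351)) = -1/94*(-351/400) = 351/37600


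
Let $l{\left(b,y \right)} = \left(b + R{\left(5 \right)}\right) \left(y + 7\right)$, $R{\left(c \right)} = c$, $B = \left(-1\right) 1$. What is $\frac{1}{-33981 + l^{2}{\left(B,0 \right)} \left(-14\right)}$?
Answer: $- \frac{1}{44957} \approx -2.2243 \cdot 10^{-5}$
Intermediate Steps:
$B = -1$
$l{\left(b,y \right)} = \left(5 + b\right) \left(7 + y\right)$ ($l{\left(b,y \right)} = \left(b + 5\right) \left(y + 7\right) = \left(5 + b\right) \left(7 + y\right)$)
$\frac{1}{-33981 + l^{2}{\left(B,0 \right)} \left(-14\right)} = \frac{1}{-33981 + \left(35 + 5 \cdot 0 + 7 \left(-1\right) - 0\right)^{2} \left(-14\right)} = \frac{1}{-33981 + \left(35 + 0 - 7 + 0\right)^{2} \left(-14\right)} = \frac{1}{-33981 + 28^{2} \left(-14\right)} = \frac{1}{-33981 + 784 \left(-14\right)} = \frac{1}{-33981 - 10976} = \frac{1}{-44957} = - \frac{1}{44957}$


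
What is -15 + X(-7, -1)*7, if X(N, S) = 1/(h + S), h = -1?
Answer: -37/2 ≈ -18.500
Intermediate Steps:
X(N, S) = 1/(-1 + S)
-15 + X(-7, -1)*7 = -15 + 7/(-1 - 1) = -15 + 7/(-2) = -15 - 1/2*7 = -15 - 7/2 = -37/2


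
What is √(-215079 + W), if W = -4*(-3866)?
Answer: I*√199615 ≈ 446.78*I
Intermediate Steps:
W = 15464
√(-215079 + W) = √(-215079 + 15464) = √(-199615) = I*√199615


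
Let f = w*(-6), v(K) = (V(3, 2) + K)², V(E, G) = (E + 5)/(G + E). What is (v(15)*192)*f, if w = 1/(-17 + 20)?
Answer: -2645376/25 ≈ -1.0582e+5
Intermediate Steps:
w = ⅓ (w = 1/3 = ⅓ ≈ 0.33333)
V(E, G) = (5 + E)/(E + G)
v(K) = (8/5 + K)² (v(K) = ((5 + 3)/(3 + 2) + K)² = (8/5 + K)²)
f = -2 (f = (⅓)*(-6) = -2)
(v(15)*192)*f = (((8 + 5*15)²/25)*192)*(-2) = (((8 + 75)²/25)*192)*(-2) = (((1/25)*83²)*192)*(-2) = (((1/25)*6889)*192)*(-2) = ((6889/25)*192)*(-2) = (1322688/25)*(-2) = -2645376/25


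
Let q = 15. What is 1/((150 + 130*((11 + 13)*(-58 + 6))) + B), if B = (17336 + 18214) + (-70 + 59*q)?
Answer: -1/125725 ≈ -7.9539e-6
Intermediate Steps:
B = 36365 (B = (17336 + 18214) + (-70 + 59*15) = 35550 + (-70 + 885) = 35550 + 815 = 36365)
1/((150 + 130*((11 + 13)*(-58 + 6))) + B) = 1/((150 + 130*((11 + 13)*(-58 + 6))) + 36365) = 1/((150 + 130*(24*(-52))) + 36365) = 1/((150 + 130*(-1248)) + 36365) = 1/((150 - 162240) + 36365) = 1/(-162090 + 36365) = 1/(-125725) = -1/125725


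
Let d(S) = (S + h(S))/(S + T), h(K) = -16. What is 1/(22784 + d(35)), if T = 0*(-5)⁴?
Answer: 35/797459 ≈ 4.3889e-5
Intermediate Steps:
T = 0 (T = 0*625 = 0)
d(S) = (-16 + S)/S (d(S) = (S - 16)/(S + 0) = (-16 + S)/S)
1/(22784 + d(35)) = 1/(22784 + (-16 + 35)/35) = 1/(22784 + (1/35)*19) = 1/(22784 + 19/35) = 1/(797459/35) = 35/797459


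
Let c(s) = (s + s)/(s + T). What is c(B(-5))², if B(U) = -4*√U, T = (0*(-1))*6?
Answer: 4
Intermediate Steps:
T = 0 (T = 0*6 = 0)
c(s) = 2 (c(s) = (s + s)/(s + 0) = (2*s)/s = 2)
c(B(-5))² = 2² = 4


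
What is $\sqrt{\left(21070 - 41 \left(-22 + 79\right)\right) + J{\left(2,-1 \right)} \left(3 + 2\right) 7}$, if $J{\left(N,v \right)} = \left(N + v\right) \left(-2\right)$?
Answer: $\sqrt{18663} \approx 136.61$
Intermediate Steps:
$J{\left(N,v \right)} = - 2 N - 2 v$
$\sqrt{\left(21070 - 41 \left(-22 + 79\right)\right) + J{\left(2,-1 \right)} \left(3 + 2\right) 7} = \sqrt{\left(21070 - 41 \left(-22 + 79\right)\right) + \left(\left(-2\right) 2 - -2\right) \left(3 + 2\right) 7} = \sqrt{\left(21070 - 2337\right) + \left(-4 + 2\right) 5 \cdot 7} = \sqrt{\left(21070 - 2337\right) + \left(-2\right) 5 \cdot 7} = \sqrt{18733 - 70} = \sqrt{18663}$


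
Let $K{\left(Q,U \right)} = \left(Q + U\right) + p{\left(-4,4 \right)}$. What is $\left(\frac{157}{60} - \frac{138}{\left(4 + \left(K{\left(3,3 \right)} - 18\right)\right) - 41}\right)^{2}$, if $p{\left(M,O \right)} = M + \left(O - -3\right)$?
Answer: $\frac{113569}{3600} \approx 31.547$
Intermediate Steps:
$p{\left(M,O \right)} = 3 + M + O$ ($p{\left(M,O \right)} = M + \left(O + 3\right) = M + \left(3 + O\right) = 3 + M + O$)
$K{\left(Q,U \right)} = 3 + Q + U$ ($K{\left(Q,U \right)} = \left(Q + U\right) + \left(3 - 4 + 4\right) = \left(Q + U\right) + 3 = 3 + Q + U$)
$\left(\frac{157}{60} - \frac{138}{\left(4 + \left(K{\left(3,3 \right)} - 18\right)\right) - 41}\right)^{2} = \left(\frac{157}{60} - \frac{138}{\left(4 + \left(\left(3 + 3 + 3\right) - 18\right)\right) - 41}\right)^{2} = \left(157 \cdot \frac{1}{60} - \frac{138}{\left(4 + \left(9 - 18\right)\right) - 41}\right)^{2} = \left(\frac{157}{60} - \frac{138}{\left(4 - 9\right) - 41}\right)^{2} = \left(\frac{157}{60} - \frac{138}{-5 - 41}\right)^{2} = \left(\frac{157}{60} - \frac{138}{-46}\right)^{2} = \left(\frac{157}{60} - -3\right)^{2} = \left(\frac{157}{60} + 3\right)^{2} = \left(\frac{337}{60}\right)^{2} = \frac{113569}{3600}$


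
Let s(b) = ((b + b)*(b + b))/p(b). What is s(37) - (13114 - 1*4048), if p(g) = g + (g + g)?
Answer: -27050/3 ≈ -9016.7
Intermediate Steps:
p(g) = 3*g (p(g) = g + 2*g = 3*g)
s(b) = 4*b/3 (s(b) = ((b + b)*(b + b))/((3*b)) = ((2*b)*(2*b))*(1/(3*b)) = (4*b**2)*(1/(3*b)) = 4*b/3)
s(37) - (13114 - 1*4048) = (4/3)*37 - (13114 - 1*4048) = 148/3 - (13114 - 4048) = 148/3 - 1*9066 = 148/3 - 9066 = -27050/3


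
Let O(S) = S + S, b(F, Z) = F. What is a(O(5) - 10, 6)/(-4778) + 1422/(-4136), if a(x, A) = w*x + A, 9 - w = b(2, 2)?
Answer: -1704783/4940452 ≈ -0.34507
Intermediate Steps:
O(S) = 2*S
w = 7 (w = 9 - 1*2 = 9 - 2 = 7)
a(x, A) = A + 7*x (a(x, A) = 7*x + A = A + 7*x)
a(O(5) - 10, 6)/(-4778) + 1422/(-4136) = (6 + 7*(2*5 - 10))/(-4778) + 1422/(-4136) = (6 + 7*(10 - 10))*(-1/4778) + 1422*(-1/4136) = (6 + 7*0)*(-1/4778) - 711/2068 = (6 + 0)*(-1/4778) - 711/2068 = 6*(-1/4778) - 711/2068 = -3/2389 - 711/2068 = -1704783/4940452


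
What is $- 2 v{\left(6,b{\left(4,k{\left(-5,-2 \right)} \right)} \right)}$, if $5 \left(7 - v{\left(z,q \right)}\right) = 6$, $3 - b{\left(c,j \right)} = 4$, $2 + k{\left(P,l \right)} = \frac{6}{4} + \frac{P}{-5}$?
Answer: $- \frac{58}{5} \approx -11.6$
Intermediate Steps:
$k{\left(P,l \right)} = - \frac{1}{2} - \frac{P}{5}$ ($k{\left(P,l \right)} = -2 + \left(\frac{6}{4} + \frac{P}{-5}\right) = -2 + \left(6 \cdot \frac{1}{4} + P \left(- \frac{1}{5}\right)\right) = -2 - \left(- \frac{3}{2} + \frac{P}{5}\right) = - \frac{1}{2} - \frac{P}{5}$)
$b{\left(c,j \right)} = -1$ ($b{\left(c,j \right)} = 3 - 4 = -1$)
$v{\left(z,q \right)} = \frac{29}{5}$ ($v{\left(z,q \right)} = 7 - \frac{6}{5} = \frac{29}{5}$)
$- 2 v{\left(6,b{\left(4,k{\left(-5,-2 \right)} \right)} \right)} = \left(-2\right) \frac{29}{5} = - \frac{58}{5}$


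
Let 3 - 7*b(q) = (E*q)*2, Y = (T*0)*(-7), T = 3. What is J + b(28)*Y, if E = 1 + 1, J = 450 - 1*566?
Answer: -116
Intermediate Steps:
J = -116 (J = 450 - 566 = -116)
Y = 0 (Y = (3*0)*(-7) = 0*(-7) = 0)
E = 2
b(q) = 3/7 - 4*q/7 (b(q) = 3/7 - 2*q*2/7 = 3/7 - 4*q/7)
J + b(28)*Y = -116 + (3/7 - 4/7*28)*0 = -116 + (3/7 - 16)*0 = -116 - 109/7*0 = -116 + 0 = -116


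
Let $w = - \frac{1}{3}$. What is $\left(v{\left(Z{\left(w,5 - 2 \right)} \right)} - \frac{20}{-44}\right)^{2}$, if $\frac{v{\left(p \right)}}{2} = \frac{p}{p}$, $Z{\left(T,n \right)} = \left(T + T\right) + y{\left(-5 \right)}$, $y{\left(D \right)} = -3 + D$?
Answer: $\frac{729}{121} \approx 6.0248$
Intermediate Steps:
$w = - \frac{1}{3}$ ($w = \left(-1\right) \frac{1}{3} = - \frac{1}{3} \approx -0.33333$)
$Z{\left(T,n \right)} = -8 + 2 T$ ($Z{\left(T,n \right)} = \left(T + T\right) - 8 = 2 T - 8 = -8 + 2 T$)
$v{\left(p \right)} = 2$ ($v{\left(p \right)} = 2 \frac{p}{p} = 2 \cdot 1 = 2$)
$\left(v{\left(Z{\left(w,5 - 2 \right)} \right)} - \frac{20}{-44}\right)^{2} = \left(2 - \frac{20}{-44}\right)^{2} = \left(2 - - \frac{5}{11}\right)^{2} = \left(2 + \frac{5}{11}\right)^{2} = \left(\frac{27}{11}\right)^{2} = \frac{729}{121}$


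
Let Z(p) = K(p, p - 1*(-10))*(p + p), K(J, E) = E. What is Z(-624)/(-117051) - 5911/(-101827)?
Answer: -2343493651/361180369 ≈ -6.4884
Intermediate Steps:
Z(p) = 2*p*(10 + p) (Z(p) = (p - 1*(-10))*(p + p) = (p + 10)*(2*p) = (10 + p)*(2*p) = 2*p*(10 + p))
Z(-624)/(-117051) - 5911/(-101827) = (2*(-624)*(10 - 624))/(-117051) - 5911/(-101827) = (2*(-624)*(-614))*(-1/117051) - 5911*(-1/101827) = 766272*(-1/117051) + 5911/101827 = -255424/39017 + 5911/101827 = -2343493651/361180369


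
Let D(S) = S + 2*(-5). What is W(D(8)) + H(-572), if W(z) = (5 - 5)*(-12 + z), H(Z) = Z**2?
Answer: 327184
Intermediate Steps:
D(S) = -10 + S (D(S) = S - 10 = -10 + S)
W(z) = 0 (W(z) = 0*(-12 + z) = 0)
W(D(8)) + H(-572) = 0 + (-572)**2 = 0 + 327184 = 327184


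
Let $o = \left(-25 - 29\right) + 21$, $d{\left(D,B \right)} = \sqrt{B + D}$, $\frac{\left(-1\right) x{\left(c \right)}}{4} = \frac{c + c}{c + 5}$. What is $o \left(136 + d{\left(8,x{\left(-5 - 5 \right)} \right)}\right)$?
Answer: $-4488 - 66 i \sqrt{2} \approx -4488.0 - 93.338 i$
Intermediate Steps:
$x{\left(c \right)} = - \frac{8 c}{5 + c}$ ($x{\left(c \right)} = - 4 \frac{c + c}{c + 5} = - 4 \frac{2 c}{5 + c} = - \frac{8 c}{5 + c}$)
$o = -33$ ($o = -54 + 21 = -33$)
$o \left(136 + d{\left(8,x{\left(-5 - 5 \right)} \right)}\right) = - 33 \left(136 + \sqrt{- \frac{8 \left(-5 - 5\right)}{5 - 10} + 8}\right) = - 33 \left(136 + \sqrt{\left(-8\right) \left(-10\right) \frac{1}{5 - 10} + 8}\right) = - 33 \left(136 + \sqrt{\left(-8\right) \left(-10\right) \frac{1}{-5} + 8}\right) = - 33 \left(136 + \sqrt{\left(-8\right) \left(-10\right) \left(- \frac{1}{5}\right) + 8}\right) = - 33 \left(136 + \sqrt{-16 + 8}\right) = - 33 \left(136 + \sqrt{-8}\right) = - 33 \left(136 + 2 i \sqrt{2}\right) = -4488 - 66 i \sqrt{2}$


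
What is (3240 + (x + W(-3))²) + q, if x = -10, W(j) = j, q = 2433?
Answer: 5842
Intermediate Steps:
(3240 + (x + W(-3))²) + q = (3240 + (-10 - 3)²) + 2433 = (3240 + (-13)²) + 2433 = (3240 + 169) + 2433 = 3409 + 2433 = 5842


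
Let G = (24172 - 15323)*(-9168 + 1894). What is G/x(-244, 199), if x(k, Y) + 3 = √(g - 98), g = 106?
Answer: 193102878 + 128735252*√2 ≈ 3.7516e+8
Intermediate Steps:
x(k, Y) = -3 + 2*√2 (x(k, Y) = -3 + √(106 - 98) = -3 + √8 = -3 + 2*√2)
G = -64367626 (G = 8849*(-7274) = -64367626)
G/x(-244, 199) = -64367626/(-3 + 2*√2)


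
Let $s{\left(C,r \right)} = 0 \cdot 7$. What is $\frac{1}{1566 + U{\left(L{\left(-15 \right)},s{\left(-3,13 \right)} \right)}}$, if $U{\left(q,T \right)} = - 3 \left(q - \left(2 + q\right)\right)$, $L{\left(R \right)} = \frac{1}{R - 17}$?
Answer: $\frac{1}{1572} \approx 0.00063613$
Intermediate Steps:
$s{\left(C,r \right)} = 0$
$L{\left(R \right)} = \frac{1}{-17 + R}$
$U{\left(q,T \right)} = 6$ ($U{\left(q,T \right)} = \left(-3\right) \left(-2\right) = 6$)
$\frac{1}{1566 + U{\left(L{\left(-15 \right)},s{\left(-3,13 \right)} \right)}} = \frac{1}{1566 + 6} = \frac{1}{1572}$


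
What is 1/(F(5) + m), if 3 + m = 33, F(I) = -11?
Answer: 1/19 ≈ 0.052632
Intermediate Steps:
m = 30 (m = -3 + 33 = 30)
1/(F(5) + m) = 1/(-11 + 30) = 1/19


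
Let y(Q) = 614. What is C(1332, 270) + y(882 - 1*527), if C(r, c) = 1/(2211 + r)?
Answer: 2175403/3543 ≈ 614.00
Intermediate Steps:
C(1332, 270) + y(882 - 1*527) = 1/(2211 + 1332) + 614 = 1/3543 + 614 = 2175403/3543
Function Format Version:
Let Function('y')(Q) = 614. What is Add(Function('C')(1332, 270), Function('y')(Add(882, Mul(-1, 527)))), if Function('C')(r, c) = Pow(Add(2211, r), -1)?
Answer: Rational(2175403, 3543) ≈ 614.00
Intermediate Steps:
Add(Function('C')(1332, 270), Function('y')(Add(882, Mul(-1, 527)))) = Add(Pow(Add(2211, 1332), -1), 614) = Add(Pow(3543, -1), 614) = Add(Rational(1, 3543), 614) = Rational(2175403, 3543)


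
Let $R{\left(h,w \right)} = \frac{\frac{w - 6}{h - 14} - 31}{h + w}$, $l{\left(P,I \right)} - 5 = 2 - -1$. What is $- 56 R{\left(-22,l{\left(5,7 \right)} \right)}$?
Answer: $- \frac{1118}{9} \approx -124.22$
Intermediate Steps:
$l{\left(P,I \right)} = 8$ ($l{\left(P,I \right)} = 5 + \left(2 - -1\right) = 5 + \left(2 + 1\right) = 5 + 3 = 8$)
$R{\left(h,w \right)} = \frac{-31 + \frac{-6 + w}{-14 + h}}{h + w}$ ($R{\left(h,w \right)} = \frac{\frac{-6 + w}{-14 + h} - 31}{h + w} = \frac{-31 + \frac{-6 + w}{-14 + h}}{h + w}$)
$- 56 R{\left(-22,l{\left(5,7 \right)} \right)} = - 56 \frac{428 + 8 - -682}{\left(-22\right)^{2} - -308 - 112 - 176} = - 56 \frac{428 + 8 + 682}{484 + 308 - 112 - 176} = - 56 \cdot \frac{1}{504} \cdot 1118 = \left(-56\right) \frac{559}{252} = - \frac{1118}{9}$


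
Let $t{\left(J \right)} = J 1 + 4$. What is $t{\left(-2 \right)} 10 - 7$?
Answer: $13$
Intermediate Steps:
$t{\left(J \right)} = 4 + J$ ($t{\left(J \right)} = J + 4 = 4 + J$)
$t{\left(-2 \right)} 10 - 7 = \left(4 - 2\right) 10 - 7 = 2 \cdot 10 - 7 = 20 - 7 = 13$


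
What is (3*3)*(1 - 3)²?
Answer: 36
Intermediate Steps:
(3*3)*(1 - 3)² = 9*(-2)² = 9*4 = 36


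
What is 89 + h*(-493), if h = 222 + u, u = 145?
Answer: -180842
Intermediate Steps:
h = 367 (h = 222 + 145 = 367)
89 + h*(-493) = 89 + 367*(-493) = 89 - 180931 = -180842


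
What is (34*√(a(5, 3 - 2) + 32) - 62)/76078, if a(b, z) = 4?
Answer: 71/38039 ≈ 0.0018665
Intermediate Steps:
(34*√(a(5, 3 - 2) + 32) - 62)/76078 = (34*√(4 + 32) - 62)/76078 = (34*√36 - 62)*(1/76078) = (34*6 - 62)*(1/76078) = (204 - 62)*(1/76078) = 142*(1/76078) = 71/38039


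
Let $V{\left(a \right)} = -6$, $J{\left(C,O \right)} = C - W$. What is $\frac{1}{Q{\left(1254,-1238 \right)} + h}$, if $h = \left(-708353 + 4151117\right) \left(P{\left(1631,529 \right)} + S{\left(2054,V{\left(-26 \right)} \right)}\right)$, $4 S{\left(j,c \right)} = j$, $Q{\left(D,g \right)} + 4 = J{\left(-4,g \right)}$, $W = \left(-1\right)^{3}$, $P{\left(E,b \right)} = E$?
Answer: $\frac{1}{7383007391} \approx 1.3545 \cdot 10^{-10}$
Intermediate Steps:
$W = -1$
$J{\left(C,O \right)} = 1 + C$ ($J{\left(C,O \right)} = C - -1 = C + 1 = 1 + C$)
$Q{\left(D,g \right)} = -7$ ($Q{\left(D,g \right)} = -4 + \left(1 - 4\right) = -4 - 3 = -7$)
$S{\left(j,c \right)} = \frac{j}{4}$
$h = 7383007398$ ($h = \left(-708353 + 4151117\right) \left(1631 + \frac{1}{4} \cdot 2054\right) = 3442764 \left(1631 + \frac{1027}{2}\right) = 3442764 \cdot \frac{4289}{2} = 7383007398$)
$\frac{1}{Q{\left(1254,-1238 \right)} + h} = \frac{1}{-7 + 7383007398} = \frac{1}{7383007391}$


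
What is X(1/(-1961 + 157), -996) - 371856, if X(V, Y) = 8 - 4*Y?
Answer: -367864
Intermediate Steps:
X(1/(-1961 + 157), -996) - 371856 = (8 - 4*(-996)) - 371856 = (8 + 3984) - 371856 = 3992 - 371856 = -367864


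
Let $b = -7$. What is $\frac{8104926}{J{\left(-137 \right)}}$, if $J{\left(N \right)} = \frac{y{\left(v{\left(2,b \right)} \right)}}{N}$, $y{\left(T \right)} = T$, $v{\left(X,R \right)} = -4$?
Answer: $\frac{555187431}{2} \approx 2.7759 \cdot 10^{8}$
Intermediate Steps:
$J{\left(N \right)} = - \frac{4}{N}$
$\frac{8104926}{J{\left(-137 \right)}} = \frac{8104926}{\left(-4\right) \frac{1}{-137}} = \frac{8104926}{\left(-4\right) \left(- \frac{1}{137}\right)} = \frac{8104926}{\frac{4}{137}} = 8104926 \cdot \frac{137}{4} = \frac{555187431}{2}$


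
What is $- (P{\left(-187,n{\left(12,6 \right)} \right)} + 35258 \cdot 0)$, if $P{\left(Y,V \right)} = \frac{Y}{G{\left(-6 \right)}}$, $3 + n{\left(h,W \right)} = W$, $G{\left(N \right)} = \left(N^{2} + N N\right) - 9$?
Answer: $\frac{187}{63} \approx 2.9683$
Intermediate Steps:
$G{\left(N \right)} = -9 + 2 N^{2}$ ($G{\left(N \right)} = \left(N^{2} + N^{2}\right) - 9 = 2 N^{2} - 9 = -9 + 2 N^{2}$)
$n{\left(h,W \right)} = -3 + W$
$P{\left(Y,V \right)} = \frac{Y}{63}$ ($P{\left(Y,V \right)} = \frac{Y}{-9 + 2 \left(-6\right)^{2}} = \frac{Y}{-9 + 2 \cdot 36} = \frac{Y}{-9 + 72} = \frac{Y}{63}$)
$- (P{\left(-187,n{\left(12,6 \right)} \right)} + 35258 \cdot 0) = - (\frac{1}{63} \left(-187\right) + 35258 \cdot 0) = - (- \frac{187}{63} + 0) = \left(-1\right) \left(- \frac{187}{63}\right) = \frac{187}{63}$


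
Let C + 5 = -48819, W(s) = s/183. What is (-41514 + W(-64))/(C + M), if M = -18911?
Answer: 7597126/12395505 ≈ 0.61289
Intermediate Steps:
W(s) = s/183 (W(s) = s*(1/183) = s/183)
C = -48824 (C = -5 - 48819 = -48824)
(-41514 + W(-64))/(C + M) = (-41514 + (1/183)*(-64))/(-48824 - 18911) = (-41514 - 64/183)/(-67735) = -7597126/183*(-1/67735) = 7597126/12395505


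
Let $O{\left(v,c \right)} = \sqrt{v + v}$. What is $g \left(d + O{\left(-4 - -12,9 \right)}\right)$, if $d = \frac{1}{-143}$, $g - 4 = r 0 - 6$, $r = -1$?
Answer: $- \frac{1142}{143} \approx -7.986$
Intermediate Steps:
$O{\left(v,c \right)} = \sqrt{2} \sqrt{v}$ ($O{\left(v,c \right)} = \sqrt{2 v} = \sqrt{2} \sqrt{v}$)
$g = -2$ ($g = 4 - 6 = -2$)
$d = - \frac{1}{143} \approx -0.006993$
$g \left(d + O{\left(-4 - -12,9 \right)}\right) = - 2 \left(- \frac{1}{143} + \sqrt{2} \sqrt{-4 - -12}\right) = - 2 \left(- \frac{1}{143} + \sqrt{2} \sqrt{-4 + 12}\right) = - 2 \left(- \frac{1}{143} + \sqrt{2} \sqrt{8}\right) = - 2 \left(- \frac{1}{143} + \sqrt{2} \cdot 2 \sqrt{2}\right) = - 2 \left(- \frac{1}{143} + 4\right) = \left(-2\right) \frac{571}{143} = - \frac{1142}{143}$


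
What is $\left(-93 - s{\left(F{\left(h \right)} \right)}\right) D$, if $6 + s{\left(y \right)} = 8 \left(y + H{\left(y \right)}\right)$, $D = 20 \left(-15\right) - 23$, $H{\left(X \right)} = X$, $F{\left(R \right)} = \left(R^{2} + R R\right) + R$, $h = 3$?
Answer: $136629$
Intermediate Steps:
$F{\left(R \right)} = R + 2 R^{2}$ ($F{\left(R \right)} = \left(R^{2} + R^{2}\right) + R = 2 R^{2} + R = R + 2 R^{2}$)
$D = -323$ ($D = -300 - 23 = -323$)
$s{\left(y \right)} = -6 + 16 y$ ($s{\left(y \right)} = -6 + 8 \left(y + y\right) = -6 + 8 \cdot 2 y = -6 + 16 y$)
$\left(-93 - s{\left(F{\left(h \right)} \right)}\right) D = \left(-93 - \left(-6 + 16 \cdot 3 \left(1 + 2 \cdot 3\right)\right)\right) \left(-323\right) = \left(-93 - \left(-6 + 16 \cdot 3 \left(1 + 6\right)\right)\right) \left(-323\right) = \left(-93 - \left(-6 + 16 \cdot 3 \cdot 7\right)\right) \left(-323\right) = \left(-93 - \left(-6 + 16 \cdot 21\right)\right) \left(-323\right) = \left(-93 - \left(-6 + 336\right)\right) \left(-323\right) = \left(-93 - 330\right) \left(-323\right) = \left(-423\right) \left(-323\right) = 136629$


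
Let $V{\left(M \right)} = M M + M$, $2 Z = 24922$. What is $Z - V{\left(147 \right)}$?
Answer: $-9295$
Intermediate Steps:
$Z = 12461$ ($Z = \frac{1}{2} \cdot 24922 = 12461$)
$V{\left(M \right)} = M + M^{2}$ ($V{\left(M \right)} = M^{2} + M = M + M^{2}$)
$Z - V{\left(147 \right)} = 12461 - 147 \left(1 + 147\right) = 12461 - 147 \cdot 148 = 12461 - 21756 = -9295$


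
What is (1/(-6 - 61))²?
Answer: 1/4489 ≈ 0.00022277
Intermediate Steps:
(1/(-6 - 61))² = (1/(-67))² = (-1/67)² = 1/4489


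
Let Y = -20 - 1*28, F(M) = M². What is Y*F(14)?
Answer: -9408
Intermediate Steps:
Y = -48 (Y = -20 - 28 = -48)
Y*F(14) = -48*14² = -48*196 = -9408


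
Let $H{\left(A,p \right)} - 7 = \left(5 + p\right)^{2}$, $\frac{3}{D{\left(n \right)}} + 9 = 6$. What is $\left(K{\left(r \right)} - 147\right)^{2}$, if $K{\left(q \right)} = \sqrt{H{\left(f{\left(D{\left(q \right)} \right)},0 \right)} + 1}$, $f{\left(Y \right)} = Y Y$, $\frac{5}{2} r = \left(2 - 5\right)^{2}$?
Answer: $\left(147 - \sqrt{33}\right)^{2} \approx 19953.0$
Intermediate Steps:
$D{\left(n \right)} = -1$ ($D{\left(n \right)} = \frac{3}{-9 + 6} = \frac{3}{-3} = 3 \left(- \frac{1}{3}\right) = -1$)
$r = \frac{18}{5}$ ($r = \frac{2 \left(2 - 5\right)^{2}}{5} = \frac{2 \left(-3\right)^{2}}{5} = \frac{2}{5} \cdot 9 = \frac{18}{5} \approx 3.6$)
$f{\left(Y \right)} = Y^{2}$
$H{\left(A,p \right)} = 7 + \left(5 + p\right)^{2}$
$K{\left(q \right)} = \sqrt{33}$ ($K{\left(q \right)} = \sqrt{\left(7 + \left(5 + 0\right)^{2}\right) + 1} = \sqrt{\left(7 + 5^{2}\right) + 1} = \sqrt{\left(7 + 25\right) + 1} = \sqrt{32 + 1} = \sqrt{33}$)
$\left(K{\left(r \right)} - 147\right)^{2} = \left(\sqrt{33} - 147\right)^{2} = \left(-147 + \sqrt{33}\right)^{2}$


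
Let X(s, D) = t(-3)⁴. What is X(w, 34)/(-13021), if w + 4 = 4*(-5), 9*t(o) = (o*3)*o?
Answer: -81/13021 ≈ -0.0062207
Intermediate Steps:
t(o) = o²/3 (t(o) = ((o*3)*o)/9 = ((3*o)*o)/9 = (3*o²)/9 = o²/3)
w = -24 (w = -4 + 4*(-5) = -4 - 20 = -24)
X(s, D) = 81 (X(s, D) = ((⅓)*(-3)²)⁴ = ((⅓)*9)⁴ = 3⁴ = 81)
X(w, 34)/(-13021) = 81/(-13021) = 81*(-1/13021) = -81/13021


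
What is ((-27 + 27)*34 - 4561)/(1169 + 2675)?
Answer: -4561/3844 ≈ -1.1865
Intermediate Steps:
((-27 + 27)*34 - 4561)/(1169 + 2675) = (0*34 - 4561)/3844 = (0 - 4561)*(1/3844) = -4561*1/3844 = -4561/3844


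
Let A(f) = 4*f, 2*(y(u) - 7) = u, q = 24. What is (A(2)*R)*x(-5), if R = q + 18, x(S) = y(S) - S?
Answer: 3192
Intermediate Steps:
y(u) = 7 + u/2
x(S) = 7 - S/2 (x(S) = (7 + S/2) - S = 7 - S/2)
R = 42 (R = 24 + 18 = 42)
(A(2)*R)*x(-5) = ((4*2)*42)*(7 - ½*(-5)) = (8*42)*(7 + 5/2) = 336*(19/2) = 3192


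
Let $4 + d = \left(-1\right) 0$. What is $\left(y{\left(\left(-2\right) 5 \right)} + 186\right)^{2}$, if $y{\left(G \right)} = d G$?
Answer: $51076$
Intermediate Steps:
$d = -4$ ($d = -4 - 0 = -4 + 0 = -4$)
$y{\left(G \right)} = - 4 G$
$\left(y{\left(\left(-2\right) 5 \right)} + 186\right)^{2} = \left(- 4 \left(\left(-2\right) 5\right) + 186\right)^{2} = \left(\left(-4\right) \left(-10\right) + 186\right)^{2} = \left(40 + 186\right)^{2} = 226^{2} = 51076$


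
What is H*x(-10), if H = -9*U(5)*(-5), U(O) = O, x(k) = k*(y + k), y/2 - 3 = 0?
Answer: 9000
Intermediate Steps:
y = 6 (y = 6 + 2*0 = 6 + 0 = 6)
x(k) = k*(6 + k)
H = 225 (H = -45*(-5) = -9*(-25) = 225)
H*x(-10) = 225*(-10*(6 - 10)) = 225*(-10*(-4)) = 225*40 = 9000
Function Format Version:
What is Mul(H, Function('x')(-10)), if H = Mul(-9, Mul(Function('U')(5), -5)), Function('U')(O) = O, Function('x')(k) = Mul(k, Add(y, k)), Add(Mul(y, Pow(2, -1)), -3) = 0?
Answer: 9000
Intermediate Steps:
y = 6 (y = Add(6, Mul(2, 0)) = Add(6, 0) = 6)
Function('x')(k) = Mul(k, Add(6, k))
H = 225 (H = Mul(-9, Mul(5, -5)) = Mul(-9, -25) = 225)
Mul(H, Function('x')(-10)) = Mul(225, Mul(-10, Add(6, -10))) = Mul(225, Mul(-10, -4)) = Mul(225, 40) = 9000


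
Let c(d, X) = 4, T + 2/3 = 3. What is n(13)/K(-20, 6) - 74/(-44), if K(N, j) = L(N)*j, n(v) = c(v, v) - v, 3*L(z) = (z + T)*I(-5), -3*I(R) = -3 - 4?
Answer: 7309/4081 ≈ 1.7910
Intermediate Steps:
T = 7/3 (T = -2/3 + 3 = 7/3 ≈ 2.3333)
I(R) = 7/3 (I(R) = -(-3 - 4)/3 = -1/3*(-7) = 7/3)
L(z) = 49/27 + 7*z/9 (L(z) = ((z + 7/3)*(7/3))/3 = ((7/3 + z)*(7/3))/3 = (49/9 + 7*z/3)/3 = 49/27 + 7*z/9)
n(v) = 4 - v
K(N, j) = j*(49/27 + 7*N/9) (K(N, j) = (49/27 + 7*N/9)*j = j*(49/27 + 7*N/9))
n(13)/K(-20, 6) - 74/(-44) = (4 - 1*13)/(((7/27)*6*(7 + 3*(-20)))) - 74/(-44) = (4 - 13)/(((7/27)*6*(7 - 60))) - 74*(-1/44) = -9/((7/27)*6*(-53)) + 37/22 = -9/(-742/9) + 37/22 = -9*(-9/742) + 37/22 = 81/742 + 37/22 = 7309/4081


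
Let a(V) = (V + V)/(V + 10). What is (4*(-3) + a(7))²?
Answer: 36100/289 ≈ 124.91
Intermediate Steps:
a(V) = 2*V/(10 + V) (a(V) = (2*V)/(10 + V) = 2*V/(10 + V))
(4*(-3) + a(7))² = (4*(-3) + 2*7/(10 + 7))² = (-12 + 2*7/17)² = (-12 + 2*7*(1/17))² = (-12 + 14/17)² = (-190/17)² = 36100/289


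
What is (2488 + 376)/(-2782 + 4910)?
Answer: 179/133 ≈ 1.3459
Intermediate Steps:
(2488 + 376)/(-2782 + 4910) = 2864/2128 = 2864*(1/2128) = 179/133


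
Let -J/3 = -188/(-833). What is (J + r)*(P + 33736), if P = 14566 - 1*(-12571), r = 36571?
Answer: 1854379007967/833 ≈ 2.2261e+9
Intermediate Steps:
J = -564/833 (J = -(-564)/(-833) = -(-564)*(-1)/833 = -3*188/833 = -564/833 ≈ -0.67707)
P = 27137 (P = 14566 + 12571 = 27137)
(J + r)*(P + 33736) = (-564/833 + 36571)*(27137 + 33736) = (30463079/833)*60873 = 1854379007967/833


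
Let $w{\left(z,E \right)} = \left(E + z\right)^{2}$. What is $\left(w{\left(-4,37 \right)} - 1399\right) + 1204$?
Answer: $894$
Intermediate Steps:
$\left(w{\left(-4,37 \right)} - 1399\right) + 1204 = \left(\left(37 - 4\right)^{2} - 1399\right) + 1204 = \left(33^{2} - 1399\right) + 1204 = \left(1089 - 1399\right) + 1204 = -310 + 1204 = 894$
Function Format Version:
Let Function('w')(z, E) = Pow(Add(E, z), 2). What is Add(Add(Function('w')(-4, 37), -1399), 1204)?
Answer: 894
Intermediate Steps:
Add(Add(Function('w')(-4, 37), -1399), 1204) = Add(Add(Pow(Add(37, -4), 2), -1399), 1204) = Add(Add(Pow(33, 2), -1399), 1204) = Add(Add(1089, -1399), 1204) = Add(-310, 1204) = 894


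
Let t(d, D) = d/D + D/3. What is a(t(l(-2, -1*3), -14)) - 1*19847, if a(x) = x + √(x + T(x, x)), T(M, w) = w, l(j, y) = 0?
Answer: -59555/3 + 2*I*√21/3 ≈ -19852.0 + 3.055*I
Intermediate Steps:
t(d, D) = D/3 + d/D (t(d, D) = d/D + D*(⅓) = d/D + D/3 = D/3 + d/D)
a(x) = x + √2*√x (a(x) = x + √(x + x) = x + √(2*x) = x + √2*√x)
a(t(l(-2, -1*3), -14)) - 1*19847 = (((⅓)*(-14) + 0/(-14)) + √2*√((⅓)*(-14) + 0/(-14))) - 1*19847 = ((-14/3 + 0*(-1/14)) + √2*√(-14/3 + 0*(-1/14))) - 19847 = ((-14/3 + 0) + √2*√(-14/3 + 0)) - 19847 = (-14/3 + √2*√(-14/3)) - 19847 = (-14/3 + √2*(I*√42/3)) - 19847 = (-14/3 + 2*I*√21/3) - 19847 = -59555/3 + 2*I*√21/3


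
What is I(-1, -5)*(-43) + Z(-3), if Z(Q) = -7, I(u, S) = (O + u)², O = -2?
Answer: -394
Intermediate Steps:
I(u, S) = (-2 + u)²
I(-1, -5)*(-43) + Z(-3) = (-2 - 1)²*(-43) - 7 = (-3)²*(-43) - 7 = 9*(-43) - 7 = -387 - 7 = -394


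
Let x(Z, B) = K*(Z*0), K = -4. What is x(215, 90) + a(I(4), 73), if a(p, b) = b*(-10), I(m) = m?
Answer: -730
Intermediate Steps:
a(p, b) = -10*b
x(Z, B) = 0 (x(Z, B) = -4*Z*0 = -4*0 = 0)
x(215, 90) + a(I(4), 73) = 0 - 10*73 = 0 - 730 = -730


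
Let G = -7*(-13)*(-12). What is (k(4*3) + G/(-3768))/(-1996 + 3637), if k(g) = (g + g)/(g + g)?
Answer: 135/171758 ≈ 0.00078599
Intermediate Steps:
G = -1092 (G = 91*(-12) = -1092)
k(g) = 1 (k(g) = (2*g)/((2*g)) = (2*g)*(1/(2*g)) = 1)
(k(4*3) + G/(-3768))/(-1996 + 3637) = (1 - 1092/(-3768))/(-1996 + 3637) = (1 - 1092*(-1/3768))/1641 = (1 + 91/314)*(1/1641) = (405/314)*(1/1641) = 135/171758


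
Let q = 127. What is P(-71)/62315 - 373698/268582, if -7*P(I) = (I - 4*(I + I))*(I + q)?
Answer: -12177436451/8368343665 ≈ -1.4552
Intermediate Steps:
P(I) = I*(127 + I) (P(I) = -(I - 4*(I + I))*(I + 127)/7 = -(I - 8*I)*(127 + I)/7 = -(-7*I)*(127 + I)/7 = -(-1)*I*(127 + I) = I*(127 + I))
P(-71)/62315 - 373698/268582 = -71*(127 - 71)/62315 - 373698/268582 = -71*56*(1/62315) - 373698*1/268582 = -3976*1/62315 - 186849/134291 = -3976/62315 - 186849/134291 = -12177436451/8368343665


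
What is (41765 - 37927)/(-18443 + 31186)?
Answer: 3838/12743 ≈ 0.30119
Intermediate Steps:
(41765 - 37927)/(-18443 + 31186) = 3838/12743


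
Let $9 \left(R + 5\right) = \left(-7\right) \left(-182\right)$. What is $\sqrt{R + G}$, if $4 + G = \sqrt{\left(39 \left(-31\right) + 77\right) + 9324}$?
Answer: $\frac{\sqrt{1193 + 576 \sqrt{2}}}{3} \approx 14.935$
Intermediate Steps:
$R = \frac{1229}{9}$ ($R = -5 + \frac{\left(-7\right) \left(-182\right)}{9} = -5 + \frac{1}{9} \cdot 1274 = -5 + \frac{1274}{9} = \frac{1229}{9} \approx 136.56$)
$G = -4 + 64 \sqrt{2}$ ($G = -4 + \sqrt{\left(39 \left(-31\right) + 77\right) + 9324} = -4 + \sqrt{\left(-1209 + 77\right) + 9324} = -4 + \sqrt{-1132 + 9324} = -4 + \sqrt{8192} = -4 + 64 \sqrt{2} \approx 86.51$)
$\sqrt{R + G} = \sqrt{\frac{1229}{9} - \left(4 - 64 \sqrt{2}\right)} = \sqrt{\frac{1193}{9} + 64 \sqrt{2}}$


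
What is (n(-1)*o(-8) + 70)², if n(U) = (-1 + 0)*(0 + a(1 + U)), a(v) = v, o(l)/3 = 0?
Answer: 4900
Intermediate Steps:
o(l) = 0 (o(l) = 3*0 = 0)
n(U) = -1 - U (n(U) = (-1 + 0)*(0 + (1 + U)) = -(1 + U) = -1 - U)
(n(-1)*o(-8) + 70)² = ((-1 - 1*(-1))*0 + 70)² = ((-1 + 1)*0 + 70)² = (0*0 + 70)² = (0 + 70)² = 70² = 4900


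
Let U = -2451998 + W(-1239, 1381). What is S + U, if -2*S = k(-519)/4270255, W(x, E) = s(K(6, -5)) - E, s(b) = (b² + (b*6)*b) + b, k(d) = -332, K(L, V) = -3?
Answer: -10476297726179/4270255 ≈ -2.4533e+6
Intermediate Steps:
s(b) = b + 7*b² (s(b) = (b² + (6*b)*b) + b = (b² + 6*b²) + b = 7*b² + b = b + 7*b²)
W(x, E) = 60 - E (W(x, E) = -3*(1 + 7*(-3)) - E = -3*(1 - 21) - E = -3*(-20) - E = 60 - E)
S = 166/4270255 (S = -(-166)/4270255 = -½*(-332/4270255) = 166/4270255 ≈ 3.8874e-5)
U = -2453319 (U = -2451998 + (60 - 1*1381) = -2451998 + (60 - 1381) = -2451998 - 1321 = -2453319)
S + U = 166/4270255 - 2453319 = -10476297726179/4270255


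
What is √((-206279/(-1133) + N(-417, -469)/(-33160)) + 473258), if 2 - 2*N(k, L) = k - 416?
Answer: √6682729138658154637/3757028 ≈ 688.07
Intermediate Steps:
N(k, L) = 209 - k/2 (N(k, L) = 1 - (k - 416)/2 = 1 - (-416 + k)/2 = 1 + (208 - k/2) = 209 - k/2)
√((-206279/(-1133) + N(-417, -469)/(-33160)) + 473258) = √((-206279/(-1133) + (209 - ½*(-417))/(-33160)) + 473258) = √((-206279*(-1/1133) + (209 + 417/2)*(-1/33160)) + 473258) = √((206279/1133 + (835/2)*(-1/33160)) + 473258) = √((206279/1133 - 167/13264) + 473258) = √(2735895445/15028112 + 473258) = √(7114910124341/15028112) = √6682729138658154637/3757028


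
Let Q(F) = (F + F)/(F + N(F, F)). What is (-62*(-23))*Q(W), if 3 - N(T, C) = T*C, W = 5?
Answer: -14260/17 ≈ -838.82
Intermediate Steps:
N(T, C) = 3 - C*T (N(T, C) = 3 - T*C = 3 - C*T)
Q(F) = 2*F/(3 + F - F²) (Q(F) = (F + F)/(F + (3 - F*F)) = (2*F)/(F + (3 - F²)) = (2*F)/(3 + F - F²) = 2*F/(3 + F - F²))
(-62*(-23))*Q(W) = (-62*(-23))*(2*5/(3 + 5 - 1*5²)) = 1426*(2*5/(3 + 5 - 1*25)) = 1426*(2*5/(3 + 5 - 25)) = 1426*(2*5/(-17)) = 1426*(2*5*(-1/17)) = 1426*(-10/17) = -14260/17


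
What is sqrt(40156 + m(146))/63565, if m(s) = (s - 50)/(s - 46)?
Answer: 2*sqrt(250981)/317825 ≈ 0.0031526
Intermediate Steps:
m(s) = (-50 + s)/(-46 + s)
sqrt(40156 + m(146))/63565 = sqrt(40156 + (-50 + 146)/(-46 + 146))/63565 = sqrt(40156 + 96/100)*(1/63565) = sqrt(40156 + (1/100)*96)*(1/63565) = sqrt(40156 + 24/25)*(1/63565) = sqrt(1003924/25)*(1/63565) = (2*sqrt(250981)/5)*(1/63565) = 2*sqrt(250981)/317825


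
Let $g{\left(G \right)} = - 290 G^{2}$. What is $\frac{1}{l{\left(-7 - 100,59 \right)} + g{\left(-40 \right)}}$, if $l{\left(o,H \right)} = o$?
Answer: $- \frac{1}{464107} \approx -2.1547 \cdot 10^{-6}$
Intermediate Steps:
$\frac{1}{l{\left(-7 - 100,59 \right)} + g{\left(-40 \right)}} = \frac{1}{\left(-7 - 100\right) - 290 \left(-40\right)^{2}} = \frac{1}{\left(-7 - 100\right) - 464000} = \frac{1}{-107 - 464000} = \frac{1}{-464107} = - \frac{1}{464107}$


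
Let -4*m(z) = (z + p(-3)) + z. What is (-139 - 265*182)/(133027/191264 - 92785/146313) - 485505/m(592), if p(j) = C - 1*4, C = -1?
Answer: -176948179686467668/224946546641 ≈ -7.8662e+5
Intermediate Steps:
p(j) = -5 (p(j) = -1 - 1*4 = -1 - 4 = -5)
m(z) = 5/4 - z/2 (m(z) = -((z - 5) + z)/4 = -((-5 + z) + z)/4 = -(-5 + 2*z)/4 = 5/4 - z/2)
(-139 - 265*182)/(133027/191264 - 92785/146313) - 485505/m(592) = (-139 - 265*182)/(133027/191264 - 92785/146313) - 485505/(5/4 - ½*592) = (-139 - 48230)/(133027*(1/191264) - 92785*1/146313) - 485505/(5/4 - 296) = -48369/(133027/191264 - 92785/146313) - 485505/(-1179/4) = -48369/1717149211/27984409632 - 485505*(-4/1179) = -48369*27984409632/1717149211 + 215780/131 = -1353577909490208/1717149211 + 215780/131 = -176948179686467668/224946546641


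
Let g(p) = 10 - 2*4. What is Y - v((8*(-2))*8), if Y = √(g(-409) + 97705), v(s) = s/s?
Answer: -1 + √97707 ≈ 311.58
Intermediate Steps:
v(s) = 1
g(p) = 2 (g(p) = 10 - 8 = 2)
Y = √97707 (Y = √(2 + 97705) = √97707 ≈ 312.58)
Y - v((8*(-2))*8) = √97707 - 1*1 = √97707 - 1 = -1 + √97707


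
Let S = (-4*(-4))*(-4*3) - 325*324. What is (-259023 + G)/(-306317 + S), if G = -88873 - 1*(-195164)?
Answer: 152732/411809 ≈ 0.37088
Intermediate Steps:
G = 106291 (G = -88873 + 195164 = 106291)
S = -105492 (S = 16*(-12) - 105300 = -192 - 105300 = -105492)
(-259023 + G)/(-306317 + S) = (-259023 + 106291)/(-306317 - 105492) = -152732/(-411809) = -152732*(-1/411809) = 152732/411809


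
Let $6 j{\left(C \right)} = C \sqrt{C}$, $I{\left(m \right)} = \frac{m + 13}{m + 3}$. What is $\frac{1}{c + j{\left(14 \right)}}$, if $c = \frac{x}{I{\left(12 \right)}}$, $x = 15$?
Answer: $\frac{81}{43} - \frac{21 \sqrt{14}}{43} \approx 0.0564$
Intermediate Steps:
$I{\left(m \right)} = \frac{13 + m}{3 + m}$
$j{\left(C \right)} = \frac{C^{\frac{3}{2}}}{6}$ ($j{\left(C \right)} = \frac{C \sqrt{C}}{6} = \frac{C^{\frac{3}{2}}}{6}$)
$c = 9$ ($c = \frac{15}{\frac{1}{3 + 12} \left(13 + 12\right)} = \frac{15}{\frac{1}{15} \cdot 25} = \frac{15}{\frac{5}{3}} = 15 \cdot \frac{3}{5} = 9$)
$\frac{1}{c + j{\left(14 \right)}} = \frac{1}{9 + \frac{14^{\frac{3}{2}}}{6}} = \frac{1}{9 + \frac{14 \sqrt{14}}{6}} = \frac{1}{9 + \frac{7 \sqrt{14}}{3}}$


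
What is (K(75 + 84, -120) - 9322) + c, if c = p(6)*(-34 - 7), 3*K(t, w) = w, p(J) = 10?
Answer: -9772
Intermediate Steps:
K(t, w) = w/3
c = -410 (c = 10*(-34 - 7) = 10*(-41) = -410)
(K(75 + 84, -120) - 9322) + c = ((⅓)*(-120) - 9322) - 410 = (-40 - 9322) - 410 = -9362 - 410 = -9772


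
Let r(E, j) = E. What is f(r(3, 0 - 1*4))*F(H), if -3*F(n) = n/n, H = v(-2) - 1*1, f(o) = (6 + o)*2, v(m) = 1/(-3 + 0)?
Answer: -6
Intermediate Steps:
v(m) = -⅓ (v(m) = 1/(-3) = -⅓)
f(o) = 12 + 2*o
H = -4/3 (H = -⅓ - 1*1 = -⅓ - 1 = -4/3 ≈ -1.3333)
F(n) = -⅓ (F(n) = -n/(3*n) = -⅓*1 = -⅓)
f(r(3, 0 - 1*4))*F(H) = (12 + 2*3)*(-⅓) = (12 + 6)*(-⅓) = 18*(-⅓) = -6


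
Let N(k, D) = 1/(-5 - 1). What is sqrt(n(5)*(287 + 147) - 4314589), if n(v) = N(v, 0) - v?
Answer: I*sqrt(38851482)/3 ≈ 2077.7*I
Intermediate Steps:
N(k, D) = -1/6 (N(k, D) = 1/(-6) = -1/6)
n(v) = -1/6 - v
sqrt(n(5)*(287 + 147) - 4314589) = sqrt((-1/6 - 1*5)*(287 + 147) - 4314589) = sqrt((-1/6 - 5)*434 - 4314589) = sqrt(-31/6*434 - 4314589) = sqrt(-6727/3 - 4314589) = sqrt(-12950494/3) = I*sqrt(38851482)/3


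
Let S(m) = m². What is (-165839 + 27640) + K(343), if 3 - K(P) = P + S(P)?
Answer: -256188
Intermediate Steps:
K(P) = 3 - P - P² (K(P) = 3 - (P + P²) = 3 + (-P - P²) = 3 - P - P²)
(-165839 + 27640) + K(343) = (-165839 + 27640) + (3 - 1*343 - 1*343²) = -138199 + (3 - 343 - 1*117649) = -138199 + (3 - 343 - 117649) = -138199 - 117989 = -256188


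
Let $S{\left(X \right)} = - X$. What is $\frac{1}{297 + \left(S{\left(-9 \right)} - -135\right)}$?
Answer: $\frac{1}{441} \approx 0.0022676$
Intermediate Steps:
$\frac{1}{297 + \left(S{\left(-9 \right)} - -135\right)} = \frac{1}{297 - -144} = \frac{1}{297 + \left(9 + 135\right)} = \frac{1}{297 + 144} = \frac{1}{441}$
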